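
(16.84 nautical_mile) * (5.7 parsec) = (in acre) 1.355e+18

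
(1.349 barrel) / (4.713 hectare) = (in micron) 4.551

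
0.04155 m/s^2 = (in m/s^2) 0.04155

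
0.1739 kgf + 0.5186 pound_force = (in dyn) 4.012e+05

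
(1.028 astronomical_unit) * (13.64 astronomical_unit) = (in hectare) 3.138e+19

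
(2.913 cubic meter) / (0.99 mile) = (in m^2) 0.001828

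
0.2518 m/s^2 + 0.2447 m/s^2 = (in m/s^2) 0.4965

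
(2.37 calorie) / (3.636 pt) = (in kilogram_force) 788.3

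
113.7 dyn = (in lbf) 0.0002556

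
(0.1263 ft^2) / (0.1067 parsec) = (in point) 1.01e-14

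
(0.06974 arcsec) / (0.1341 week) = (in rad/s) 4.169e-12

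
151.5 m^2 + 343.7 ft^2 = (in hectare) 0.01834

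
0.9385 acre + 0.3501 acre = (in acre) 1.289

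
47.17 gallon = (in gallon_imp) 39.28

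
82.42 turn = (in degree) 2.967e+04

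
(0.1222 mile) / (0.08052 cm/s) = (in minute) 4071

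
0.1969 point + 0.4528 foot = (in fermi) 1.381e+14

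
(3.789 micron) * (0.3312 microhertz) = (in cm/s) 1.255e-10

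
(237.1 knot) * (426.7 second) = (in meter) 5.205e+04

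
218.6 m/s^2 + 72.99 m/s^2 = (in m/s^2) 291.6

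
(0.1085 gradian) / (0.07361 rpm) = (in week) 3.656e-07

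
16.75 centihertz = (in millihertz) 167.5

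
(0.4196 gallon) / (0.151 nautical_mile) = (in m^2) 5.68e-06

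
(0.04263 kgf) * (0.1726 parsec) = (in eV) 1.39e+34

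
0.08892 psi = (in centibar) 0.6131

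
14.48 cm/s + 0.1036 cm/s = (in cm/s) 14.58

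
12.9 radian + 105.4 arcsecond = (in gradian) 821.3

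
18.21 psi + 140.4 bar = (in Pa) 1.417e+07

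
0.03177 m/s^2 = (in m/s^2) 0.03177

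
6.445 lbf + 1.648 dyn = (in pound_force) 6.445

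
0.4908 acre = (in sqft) 2.138e+04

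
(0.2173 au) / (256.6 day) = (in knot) 2850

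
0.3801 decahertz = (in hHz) 0.03801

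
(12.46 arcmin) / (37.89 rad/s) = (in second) 9.566e-05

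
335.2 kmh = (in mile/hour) 208.3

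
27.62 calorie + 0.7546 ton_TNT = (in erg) 3.157e+16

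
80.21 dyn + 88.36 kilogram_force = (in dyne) 8.665e+07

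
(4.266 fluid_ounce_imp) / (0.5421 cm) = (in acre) 5.525e-06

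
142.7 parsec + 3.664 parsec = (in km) 4.516e+15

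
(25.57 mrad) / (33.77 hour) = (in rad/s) 2.103e-07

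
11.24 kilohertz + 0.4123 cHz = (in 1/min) 6.744e+05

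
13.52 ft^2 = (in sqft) 13.52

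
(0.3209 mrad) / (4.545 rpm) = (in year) 2.138e-11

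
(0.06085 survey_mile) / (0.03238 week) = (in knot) 0.00972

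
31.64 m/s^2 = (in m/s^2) 31.64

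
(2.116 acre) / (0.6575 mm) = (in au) 8.706e-05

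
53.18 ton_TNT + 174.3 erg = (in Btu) 2.109e+08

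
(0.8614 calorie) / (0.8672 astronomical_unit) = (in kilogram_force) 2.833e-12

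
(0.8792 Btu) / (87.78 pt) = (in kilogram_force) 3055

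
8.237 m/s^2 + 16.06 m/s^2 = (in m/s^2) 24.3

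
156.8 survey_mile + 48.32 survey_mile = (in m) 3.301e+05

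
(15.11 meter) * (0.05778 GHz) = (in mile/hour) 1.953e+09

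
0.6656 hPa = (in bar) 0.0006656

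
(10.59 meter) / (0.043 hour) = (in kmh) 0.2463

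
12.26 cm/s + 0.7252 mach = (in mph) 552.6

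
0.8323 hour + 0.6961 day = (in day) 0.7308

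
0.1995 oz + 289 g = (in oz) 10.39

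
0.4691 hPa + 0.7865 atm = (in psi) 11.57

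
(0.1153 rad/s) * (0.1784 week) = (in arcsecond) 2.566e+09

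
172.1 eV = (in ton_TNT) 6.59e-27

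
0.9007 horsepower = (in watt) 671.7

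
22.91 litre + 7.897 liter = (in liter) 30.81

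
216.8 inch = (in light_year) 5.821e-16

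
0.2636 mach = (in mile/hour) 200.8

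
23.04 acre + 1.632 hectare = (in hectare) 10.96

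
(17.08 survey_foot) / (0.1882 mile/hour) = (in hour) 0.01719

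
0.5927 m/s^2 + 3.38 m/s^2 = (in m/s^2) 3.973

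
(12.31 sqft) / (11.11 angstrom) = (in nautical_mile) 5.558e+05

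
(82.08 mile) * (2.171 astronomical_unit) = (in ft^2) 4.618e+17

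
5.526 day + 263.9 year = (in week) 1.376e+04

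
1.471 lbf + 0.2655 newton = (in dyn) 6.809e+05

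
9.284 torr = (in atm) 0.01222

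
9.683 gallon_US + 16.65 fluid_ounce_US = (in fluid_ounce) 1256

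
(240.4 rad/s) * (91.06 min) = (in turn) 2.09e+05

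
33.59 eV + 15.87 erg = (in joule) 1.587e-06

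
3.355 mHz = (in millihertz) 3.355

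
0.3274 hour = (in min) 19.64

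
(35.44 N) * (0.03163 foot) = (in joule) 0.3417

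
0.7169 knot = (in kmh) 1.328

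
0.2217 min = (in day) 0.000154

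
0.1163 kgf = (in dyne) 1.141e+05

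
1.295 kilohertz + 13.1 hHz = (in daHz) 260.5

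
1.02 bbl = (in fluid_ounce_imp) 5707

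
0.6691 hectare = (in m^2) 6691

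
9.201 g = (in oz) 0.3246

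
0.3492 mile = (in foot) 1844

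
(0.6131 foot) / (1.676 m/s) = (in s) 0.1115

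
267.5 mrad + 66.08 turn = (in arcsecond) 8.569e+07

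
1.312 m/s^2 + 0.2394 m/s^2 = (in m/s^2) 1.551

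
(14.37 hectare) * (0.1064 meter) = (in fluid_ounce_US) 5.17e+08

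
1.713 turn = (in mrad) 1.076e+04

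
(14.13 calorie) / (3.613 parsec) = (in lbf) 1.192e-16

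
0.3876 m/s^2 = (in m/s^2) 0.3876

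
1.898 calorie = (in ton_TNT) 1.898e-09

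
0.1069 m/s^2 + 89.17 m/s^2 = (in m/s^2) 89.28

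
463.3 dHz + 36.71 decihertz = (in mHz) 5e+04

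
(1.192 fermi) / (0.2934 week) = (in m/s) 6.717e-21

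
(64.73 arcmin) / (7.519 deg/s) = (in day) 1.661e-06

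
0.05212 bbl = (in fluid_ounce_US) 280.2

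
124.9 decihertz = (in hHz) 0.1249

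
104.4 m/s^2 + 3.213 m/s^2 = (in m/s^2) 107.6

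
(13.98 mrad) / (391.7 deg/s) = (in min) 3.408e-05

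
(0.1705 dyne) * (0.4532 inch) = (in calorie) 4.691e-09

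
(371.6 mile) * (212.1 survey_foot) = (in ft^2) 4.162e+08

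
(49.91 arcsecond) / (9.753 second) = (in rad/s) 2.481e-05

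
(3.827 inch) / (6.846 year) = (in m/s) 4.502e-10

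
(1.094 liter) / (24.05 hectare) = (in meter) 4.549e-09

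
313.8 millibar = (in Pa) 3.138e+04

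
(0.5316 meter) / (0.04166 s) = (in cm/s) 1276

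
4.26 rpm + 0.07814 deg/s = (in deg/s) 25.64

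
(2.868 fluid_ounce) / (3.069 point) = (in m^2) 0.07834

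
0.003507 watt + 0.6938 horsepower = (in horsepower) 0.6938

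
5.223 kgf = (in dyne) 5.122e+06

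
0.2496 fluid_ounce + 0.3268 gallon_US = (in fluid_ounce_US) 42.08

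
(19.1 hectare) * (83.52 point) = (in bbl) 3.54e+04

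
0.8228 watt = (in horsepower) 0.001103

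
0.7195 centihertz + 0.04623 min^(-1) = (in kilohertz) 7.966e-06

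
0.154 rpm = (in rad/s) 0.01613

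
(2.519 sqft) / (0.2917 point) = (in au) 1.52e-08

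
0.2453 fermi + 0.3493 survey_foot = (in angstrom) 1.065e+09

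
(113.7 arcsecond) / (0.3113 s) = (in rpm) 0.01691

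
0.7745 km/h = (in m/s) 0.2151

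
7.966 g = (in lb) 0.01756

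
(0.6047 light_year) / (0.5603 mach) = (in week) 4.958e+07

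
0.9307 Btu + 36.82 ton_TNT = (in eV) 9.615e+29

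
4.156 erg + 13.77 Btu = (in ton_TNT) 3.472e-06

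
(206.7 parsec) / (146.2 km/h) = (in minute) 2.618e+15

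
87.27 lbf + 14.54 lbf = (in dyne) 4.529e+07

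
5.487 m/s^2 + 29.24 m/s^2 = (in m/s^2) 34.73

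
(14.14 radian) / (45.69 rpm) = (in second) 2.955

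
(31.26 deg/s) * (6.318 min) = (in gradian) 1.317e+04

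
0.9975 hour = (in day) 0.04156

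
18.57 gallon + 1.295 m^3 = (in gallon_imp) 300.3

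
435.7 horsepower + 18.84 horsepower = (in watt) 3.39e+05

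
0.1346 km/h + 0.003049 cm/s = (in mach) 0.0001099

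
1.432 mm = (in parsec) 4.641e-20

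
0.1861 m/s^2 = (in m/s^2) 0.1861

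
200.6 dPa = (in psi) 0.002909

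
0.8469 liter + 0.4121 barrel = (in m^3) 0.06637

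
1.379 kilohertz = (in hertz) 1379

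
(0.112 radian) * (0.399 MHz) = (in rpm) 4.267e+05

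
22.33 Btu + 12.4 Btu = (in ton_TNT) 8.758e-06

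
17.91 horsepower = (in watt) 1.336e+04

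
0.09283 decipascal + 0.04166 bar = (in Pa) 4166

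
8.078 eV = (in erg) 1.294e-11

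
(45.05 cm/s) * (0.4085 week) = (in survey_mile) 69.16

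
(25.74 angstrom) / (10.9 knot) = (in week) 7.59e-16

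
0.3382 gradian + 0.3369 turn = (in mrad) 2122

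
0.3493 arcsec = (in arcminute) 0.005822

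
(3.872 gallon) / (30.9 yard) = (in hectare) 5.187e-08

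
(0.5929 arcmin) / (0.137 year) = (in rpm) 3.812e-10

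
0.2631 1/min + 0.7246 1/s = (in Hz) 0.729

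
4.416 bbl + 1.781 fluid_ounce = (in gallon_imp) 154.4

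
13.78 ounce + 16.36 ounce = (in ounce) 30.14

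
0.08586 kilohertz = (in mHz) 8.586e+04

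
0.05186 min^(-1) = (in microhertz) 864.3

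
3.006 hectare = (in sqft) 3.236e+05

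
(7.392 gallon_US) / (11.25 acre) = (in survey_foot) 2.016e-06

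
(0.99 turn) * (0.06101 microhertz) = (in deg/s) 2.174e-05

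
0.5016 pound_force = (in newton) 2.231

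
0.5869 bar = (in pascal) 5.869e+04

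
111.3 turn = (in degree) 4.007e+04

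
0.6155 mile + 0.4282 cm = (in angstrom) 9.906e+12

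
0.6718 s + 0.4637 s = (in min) 0.01893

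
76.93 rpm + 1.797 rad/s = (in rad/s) 9.853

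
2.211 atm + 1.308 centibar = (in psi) 32.68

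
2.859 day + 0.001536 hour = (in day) 2.859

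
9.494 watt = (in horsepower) 0.01273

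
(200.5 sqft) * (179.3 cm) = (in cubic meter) 33.4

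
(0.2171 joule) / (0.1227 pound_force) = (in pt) 1128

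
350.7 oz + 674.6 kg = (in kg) 684.5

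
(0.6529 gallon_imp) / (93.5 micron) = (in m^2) 31.74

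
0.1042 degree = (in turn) 0.0002894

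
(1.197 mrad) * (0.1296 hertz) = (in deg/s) 0.008888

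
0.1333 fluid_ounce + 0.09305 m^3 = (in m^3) 0.09305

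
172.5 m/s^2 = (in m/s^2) 172.5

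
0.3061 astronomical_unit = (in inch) 1.803e+12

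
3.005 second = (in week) 4.969e-06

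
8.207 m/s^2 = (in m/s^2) 8.207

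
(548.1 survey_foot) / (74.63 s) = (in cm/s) 223.9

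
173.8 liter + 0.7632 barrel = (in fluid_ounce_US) 9980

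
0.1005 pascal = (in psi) 1.458e-05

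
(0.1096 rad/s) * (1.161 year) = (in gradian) 2.555e+08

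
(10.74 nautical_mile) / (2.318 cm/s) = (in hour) 238.4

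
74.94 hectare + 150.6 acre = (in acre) 335.8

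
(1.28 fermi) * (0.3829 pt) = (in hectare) 1.729e-23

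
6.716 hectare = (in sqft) 7.229e+05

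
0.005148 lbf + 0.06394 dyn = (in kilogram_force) 0.002335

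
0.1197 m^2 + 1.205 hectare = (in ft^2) 1.297e+05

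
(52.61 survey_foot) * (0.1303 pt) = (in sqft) 0.007934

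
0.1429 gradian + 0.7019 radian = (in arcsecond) 1.452e+05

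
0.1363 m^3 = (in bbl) 0.8573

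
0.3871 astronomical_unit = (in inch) 2.28e+12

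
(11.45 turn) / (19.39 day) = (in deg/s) 0.00246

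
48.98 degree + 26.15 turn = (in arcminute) 5.678e+05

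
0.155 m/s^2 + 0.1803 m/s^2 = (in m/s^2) 0.3353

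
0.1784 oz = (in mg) 5058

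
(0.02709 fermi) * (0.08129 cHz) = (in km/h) 7.928e-20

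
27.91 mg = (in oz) 0.0009845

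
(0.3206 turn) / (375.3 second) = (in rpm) 0.05125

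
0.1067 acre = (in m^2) 431.8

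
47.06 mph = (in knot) 40.89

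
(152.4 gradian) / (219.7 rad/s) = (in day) 1.261e-07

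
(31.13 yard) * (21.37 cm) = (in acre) 0.001503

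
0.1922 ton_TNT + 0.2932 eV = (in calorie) 1.922e+08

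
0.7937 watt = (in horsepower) 0.001064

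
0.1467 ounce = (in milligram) 4159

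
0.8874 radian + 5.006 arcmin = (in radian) 0.8889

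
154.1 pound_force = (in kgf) 69.9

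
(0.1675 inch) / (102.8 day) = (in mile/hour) 1.072e-09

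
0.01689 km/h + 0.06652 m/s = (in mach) 0.0002091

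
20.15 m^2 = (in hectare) 0.002015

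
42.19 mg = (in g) 0.04219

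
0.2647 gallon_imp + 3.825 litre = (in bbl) 0.03163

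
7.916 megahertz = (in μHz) 7.916e+12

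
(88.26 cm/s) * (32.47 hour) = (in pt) 2.924e+08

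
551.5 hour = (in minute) 3.309e+04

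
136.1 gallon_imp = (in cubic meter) 0.6187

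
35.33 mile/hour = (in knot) 30.7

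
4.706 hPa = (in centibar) 0.4706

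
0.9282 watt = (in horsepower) 0.001245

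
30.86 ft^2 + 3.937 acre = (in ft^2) 1.715e+05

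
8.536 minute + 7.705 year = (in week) 401.8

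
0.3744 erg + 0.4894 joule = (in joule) 0.4894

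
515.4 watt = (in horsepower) 0.6912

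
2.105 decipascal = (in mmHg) 0.001579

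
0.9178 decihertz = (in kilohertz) 9.178e-05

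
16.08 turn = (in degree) 5789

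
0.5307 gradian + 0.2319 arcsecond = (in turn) 0.001327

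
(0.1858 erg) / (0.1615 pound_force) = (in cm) 2.586e-06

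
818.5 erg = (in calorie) 1.956e-05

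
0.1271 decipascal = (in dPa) 0.1271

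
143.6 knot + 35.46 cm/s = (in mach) 0.218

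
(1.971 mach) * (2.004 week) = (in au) 0.005437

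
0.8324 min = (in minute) 0.8324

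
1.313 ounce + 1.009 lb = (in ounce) 17.46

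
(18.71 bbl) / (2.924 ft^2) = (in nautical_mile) 0.005913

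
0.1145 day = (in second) 9893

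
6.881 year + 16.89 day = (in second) 2.185e+08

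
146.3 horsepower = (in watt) 1.091e+05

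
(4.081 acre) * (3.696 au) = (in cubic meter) 9.131e+15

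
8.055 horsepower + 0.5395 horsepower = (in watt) 6409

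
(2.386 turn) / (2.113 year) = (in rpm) 2.148e-06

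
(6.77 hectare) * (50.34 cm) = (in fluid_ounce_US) 1.152e+09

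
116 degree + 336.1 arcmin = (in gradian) 135.1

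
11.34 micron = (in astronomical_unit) 7.58e-17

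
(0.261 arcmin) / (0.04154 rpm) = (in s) 0.01745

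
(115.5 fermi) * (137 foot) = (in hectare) 4.823e-16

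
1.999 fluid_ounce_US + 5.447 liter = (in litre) 5.506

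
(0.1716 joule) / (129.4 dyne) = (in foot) 435.1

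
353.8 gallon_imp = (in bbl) 10.12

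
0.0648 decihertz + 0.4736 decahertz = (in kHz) 0.004742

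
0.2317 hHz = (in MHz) 2.317e-05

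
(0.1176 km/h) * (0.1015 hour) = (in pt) 3.384e+04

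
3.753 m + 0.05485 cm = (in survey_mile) 0.002332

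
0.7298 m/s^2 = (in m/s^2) 0.7298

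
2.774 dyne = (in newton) 2.774e-05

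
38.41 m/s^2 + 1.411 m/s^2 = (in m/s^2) 39.82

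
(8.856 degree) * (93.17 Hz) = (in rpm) 137.5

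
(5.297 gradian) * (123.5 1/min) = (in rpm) 1.635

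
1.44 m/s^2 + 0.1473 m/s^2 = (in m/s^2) 1.587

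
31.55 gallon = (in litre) 119.4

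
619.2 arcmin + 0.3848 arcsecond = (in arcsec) 3.715e+04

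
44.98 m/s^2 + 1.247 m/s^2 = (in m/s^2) 46.23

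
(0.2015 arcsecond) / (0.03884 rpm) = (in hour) 6.672e-08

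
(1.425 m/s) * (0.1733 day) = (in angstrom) 2.134e+14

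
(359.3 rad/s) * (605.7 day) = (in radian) 1.88e+10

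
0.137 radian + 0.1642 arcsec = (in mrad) 137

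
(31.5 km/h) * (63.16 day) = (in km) 4.775e+04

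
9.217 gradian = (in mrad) 144.8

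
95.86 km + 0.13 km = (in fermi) 9.599e+19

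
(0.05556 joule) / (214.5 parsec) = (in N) 8.394e-21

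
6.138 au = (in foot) 3.013e+12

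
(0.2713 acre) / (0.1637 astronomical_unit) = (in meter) 4.483e-08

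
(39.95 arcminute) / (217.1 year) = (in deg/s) 9.725e-11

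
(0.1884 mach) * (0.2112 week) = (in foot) 2.688e+07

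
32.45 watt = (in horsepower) 0.04352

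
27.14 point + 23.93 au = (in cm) 3.58e+14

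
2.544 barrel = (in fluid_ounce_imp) 1.424e+04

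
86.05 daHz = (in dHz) 8605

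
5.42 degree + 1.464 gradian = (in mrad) 117.6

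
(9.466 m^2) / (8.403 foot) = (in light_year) 3.907e-16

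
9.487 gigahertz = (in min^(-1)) 5.692e+11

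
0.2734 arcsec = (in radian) 1.325e-06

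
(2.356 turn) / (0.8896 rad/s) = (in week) 2.751e-05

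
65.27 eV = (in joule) 1.046e-17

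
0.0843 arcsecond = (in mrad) 0.0004087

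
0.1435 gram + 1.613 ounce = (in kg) 0.04587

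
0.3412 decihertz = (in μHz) 3.412e+04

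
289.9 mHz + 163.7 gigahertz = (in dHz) 1.637e+12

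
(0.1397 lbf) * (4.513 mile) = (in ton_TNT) 1.079e-06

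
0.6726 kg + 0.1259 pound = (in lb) 1.609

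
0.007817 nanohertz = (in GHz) 7.817e-21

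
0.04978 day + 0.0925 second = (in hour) 1.195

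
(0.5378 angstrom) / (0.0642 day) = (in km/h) 3.49e-14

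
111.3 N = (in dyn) 1.113e+07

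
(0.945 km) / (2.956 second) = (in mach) 0.9389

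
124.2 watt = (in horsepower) 0.1666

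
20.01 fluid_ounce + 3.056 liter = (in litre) 3.648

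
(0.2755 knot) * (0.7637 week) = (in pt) 1.856e+08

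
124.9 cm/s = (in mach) 0.003668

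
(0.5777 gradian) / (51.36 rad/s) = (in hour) 4.908e-08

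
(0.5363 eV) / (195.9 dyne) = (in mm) 4.386e-14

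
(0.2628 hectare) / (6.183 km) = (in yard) 0.4648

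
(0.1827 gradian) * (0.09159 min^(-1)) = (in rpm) 4.183e-05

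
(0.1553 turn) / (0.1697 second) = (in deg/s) 329.5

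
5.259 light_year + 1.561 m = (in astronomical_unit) 3.326e+05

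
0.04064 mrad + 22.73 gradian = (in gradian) 22.73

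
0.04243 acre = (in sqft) 1848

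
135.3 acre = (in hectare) 54.75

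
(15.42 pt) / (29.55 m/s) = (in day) 2.131e-09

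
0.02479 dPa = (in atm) 2.447e-08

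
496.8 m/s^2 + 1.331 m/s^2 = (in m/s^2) 498.1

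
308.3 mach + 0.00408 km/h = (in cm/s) 1.05e+07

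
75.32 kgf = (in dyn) 7.386e+07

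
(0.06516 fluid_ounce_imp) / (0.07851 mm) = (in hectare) 2.358e-06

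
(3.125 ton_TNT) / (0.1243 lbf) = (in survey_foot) 7.758e+10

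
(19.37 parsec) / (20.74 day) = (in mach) 9.796e+08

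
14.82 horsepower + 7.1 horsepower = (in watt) 1.635e+04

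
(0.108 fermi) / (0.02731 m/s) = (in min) 6.591e-17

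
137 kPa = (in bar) 1.37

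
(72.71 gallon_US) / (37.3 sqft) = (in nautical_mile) 4.289e-05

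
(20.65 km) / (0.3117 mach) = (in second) 194.6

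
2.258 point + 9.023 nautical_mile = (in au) 1.117e-07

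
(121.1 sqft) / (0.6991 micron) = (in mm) 1.609e+10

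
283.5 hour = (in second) 1.021e+06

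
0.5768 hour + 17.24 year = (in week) 898.9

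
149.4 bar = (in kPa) 1.494e+04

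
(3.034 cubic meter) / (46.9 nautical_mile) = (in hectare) 3.493e-09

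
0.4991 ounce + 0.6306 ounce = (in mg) 3.203e+04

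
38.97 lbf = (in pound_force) 38.97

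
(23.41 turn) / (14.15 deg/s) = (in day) 0.006893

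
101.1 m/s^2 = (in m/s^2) 101.1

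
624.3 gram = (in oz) 22.02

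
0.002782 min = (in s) 0.1669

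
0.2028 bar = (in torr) 152.1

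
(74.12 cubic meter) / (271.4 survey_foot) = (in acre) 0.0002214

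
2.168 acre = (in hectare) 0.8774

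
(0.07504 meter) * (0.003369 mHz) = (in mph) 5.655e-07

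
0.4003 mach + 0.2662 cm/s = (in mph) 304.9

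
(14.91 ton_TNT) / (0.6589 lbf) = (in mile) 1.323e+07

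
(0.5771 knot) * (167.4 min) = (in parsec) 9.664e-14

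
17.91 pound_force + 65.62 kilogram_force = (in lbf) 162.6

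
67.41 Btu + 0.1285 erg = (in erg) 7.112e+11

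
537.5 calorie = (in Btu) 2.132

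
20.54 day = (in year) 0.05627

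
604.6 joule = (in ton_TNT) 1.445e-07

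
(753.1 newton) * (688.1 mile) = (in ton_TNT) 0.1993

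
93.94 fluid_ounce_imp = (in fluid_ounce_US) 90.25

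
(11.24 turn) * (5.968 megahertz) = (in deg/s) 2.415e+10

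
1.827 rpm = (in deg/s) 10.96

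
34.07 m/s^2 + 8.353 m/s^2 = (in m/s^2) 42.42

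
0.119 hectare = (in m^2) 1190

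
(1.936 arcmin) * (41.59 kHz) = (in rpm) 223.7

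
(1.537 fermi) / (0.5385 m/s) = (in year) 9.051e-23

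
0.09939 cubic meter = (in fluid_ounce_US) 3361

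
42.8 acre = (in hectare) 17.32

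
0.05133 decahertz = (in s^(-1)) 0.5133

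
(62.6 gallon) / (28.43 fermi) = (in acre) 2.06e+09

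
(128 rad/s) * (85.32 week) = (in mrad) 6.605e+12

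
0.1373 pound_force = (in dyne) 6.107e+04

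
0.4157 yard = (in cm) 38.01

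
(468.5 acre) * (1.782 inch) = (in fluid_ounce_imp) 3.02e+09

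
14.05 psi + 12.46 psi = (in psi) 26.51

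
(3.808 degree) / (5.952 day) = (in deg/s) 7.405e-06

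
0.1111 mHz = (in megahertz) 1.111e-10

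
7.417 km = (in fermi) 7.417e+18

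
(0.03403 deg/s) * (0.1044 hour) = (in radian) 0.2232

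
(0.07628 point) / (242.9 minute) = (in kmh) 6.647e-09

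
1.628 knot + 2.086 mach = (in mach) 2.088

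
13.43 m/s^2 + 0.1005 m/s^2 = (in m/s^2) 13.53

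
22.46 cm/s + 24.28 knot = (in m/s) 12.72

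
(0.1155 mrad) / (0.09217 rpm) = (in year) 3.795e-10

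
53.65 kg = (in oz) 1892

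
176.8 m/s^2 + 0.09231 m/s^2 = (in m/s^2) 176.9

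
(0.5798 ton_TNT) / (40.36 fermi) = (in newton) 6.011e+22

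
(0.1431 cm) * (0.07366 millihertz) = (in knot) 2.049e-07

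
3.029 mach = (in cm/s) 1.031e+05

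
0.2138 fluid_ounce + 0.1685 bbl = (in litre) 26.8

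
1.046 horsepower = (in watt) 780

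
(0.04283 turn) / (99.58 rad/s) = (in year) 8.569e-11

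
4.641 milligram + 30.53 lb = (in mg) 1.385e+07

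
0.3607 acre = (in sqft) 1.571e+04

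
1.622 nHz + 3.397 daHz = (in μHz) 3.397e+07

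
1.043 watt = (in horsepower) 0.001399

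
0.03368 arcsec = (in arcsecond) 0.03368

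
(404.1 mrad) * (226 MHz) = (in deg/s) 5.233e+09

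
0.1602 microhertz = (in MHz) 1.602e-13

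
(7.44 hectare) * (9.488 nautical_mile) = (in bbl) 8.223e+09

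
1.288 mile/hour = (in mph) 1.288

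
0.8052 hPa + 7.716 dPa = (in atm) 0.0008023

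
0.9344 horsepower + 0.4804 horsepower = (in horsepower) 1.415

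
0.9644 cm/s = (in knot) 0.01875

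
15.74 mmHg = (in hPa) 20.98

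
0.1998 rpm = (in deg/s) 1.199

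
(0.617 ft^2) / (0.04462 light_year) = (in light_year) 1.435e-32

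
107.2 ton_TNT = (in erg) 4.485e+18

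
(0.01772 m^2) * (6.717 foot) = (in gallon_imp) 7.98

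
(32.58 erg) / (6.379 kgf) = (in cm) 5.208e-06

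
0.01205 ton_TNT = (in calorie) 1.205e+07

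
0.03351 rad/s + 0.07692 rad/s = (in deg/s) 6.327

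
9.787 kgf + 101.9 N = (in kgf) 20.18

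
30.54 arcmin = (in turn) 0.001414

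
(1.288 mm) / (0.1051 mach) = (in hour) 9.998e-09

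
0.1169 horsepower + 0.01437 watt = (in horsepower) 0.1169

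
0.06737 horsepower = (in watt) 50.24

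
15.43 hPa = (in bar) 0.01543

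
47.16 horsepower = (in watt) 3.517e+04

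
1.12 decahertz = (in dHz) 112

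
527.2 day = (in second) 4.555e+07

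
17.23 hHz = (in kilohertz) 1.723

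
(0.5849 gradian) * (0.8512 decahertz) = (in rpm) 0.7468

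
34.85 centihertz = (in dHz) 3.485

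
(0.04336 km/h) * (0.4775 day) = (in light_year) 5.252e-14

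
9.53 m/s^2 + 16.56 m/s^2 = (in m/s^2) 26.09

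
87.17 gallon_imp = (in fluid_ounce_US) 1.34e+04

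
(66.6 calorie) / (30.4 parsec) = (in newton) 2.971e-16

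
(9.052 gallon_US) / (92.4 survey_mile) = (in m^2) 2.304e-07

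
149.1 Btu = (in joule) 1.573e+05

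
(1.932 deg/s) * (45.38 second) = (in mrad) 1530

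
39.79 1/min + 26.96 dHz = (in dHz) 33.59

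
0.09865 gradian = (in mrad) 1.55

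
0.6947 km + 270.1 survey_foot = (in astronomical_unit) 5.194e-09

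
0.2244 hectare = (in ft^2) 2.415e+04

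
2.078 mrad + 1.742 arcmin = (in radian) 0.002585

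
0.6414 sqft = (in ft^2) 0.6414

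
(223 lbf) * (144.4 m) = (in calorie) 3.423e+04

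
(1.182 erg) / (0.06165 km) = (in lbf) 4.31e-10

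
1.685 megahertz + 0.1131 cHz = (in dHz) 1.685e+07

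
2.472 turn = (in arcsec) 3.204e+06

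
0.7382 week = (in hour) 124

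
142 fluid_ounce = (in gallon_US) 1.109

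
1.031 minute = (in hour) 0.01718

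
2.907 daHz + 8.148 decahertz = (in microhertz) 1.105e+08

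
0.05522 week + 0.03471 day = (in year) 0.001154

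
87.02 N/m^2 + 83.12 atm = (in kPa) 8422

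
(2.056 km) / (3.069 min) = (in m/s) 11.17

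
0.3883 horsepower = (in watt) 289.6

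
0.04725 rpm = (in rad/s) 0.004948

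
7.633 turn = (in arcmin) 1.649e+05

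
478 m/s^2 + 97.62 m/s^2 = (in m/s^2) 575.6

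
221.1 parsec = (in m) 6.822e+18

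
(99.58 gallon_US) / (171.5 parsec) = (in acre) 1.76e-23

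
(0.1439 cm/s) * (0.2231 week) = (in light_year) 2.052e-14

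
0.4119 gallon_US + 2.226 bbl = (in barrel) 2.236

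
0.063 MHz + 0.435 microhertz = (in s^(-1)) 6.3e+04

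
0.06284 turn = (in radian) 0.3948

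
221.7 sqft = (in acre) 0.00509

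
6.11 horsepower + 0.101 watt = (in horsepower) 6.11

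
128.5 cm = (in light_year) 1.358e-16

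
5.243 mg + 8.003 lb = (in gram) 3630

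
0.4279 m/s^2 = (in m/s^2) 0.4279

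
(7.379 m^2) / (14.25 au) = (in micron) 3.461e-06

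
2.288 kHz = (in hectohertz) 22.88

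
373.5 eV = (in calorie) 1.43e-17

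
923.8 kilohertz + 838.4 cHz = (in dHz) 9.238e+06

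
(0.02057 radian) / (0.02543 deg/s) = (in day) 0.0005364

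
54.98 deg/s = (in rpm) 9.163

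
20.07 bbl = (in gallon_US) 842.9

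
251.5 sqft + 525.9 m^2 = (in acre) 0.1357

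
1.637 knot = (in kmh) 3.032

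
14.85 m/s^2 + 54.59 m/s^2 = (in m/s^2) 69.44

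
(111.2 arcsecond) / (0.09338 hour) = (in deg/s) 9.189e-05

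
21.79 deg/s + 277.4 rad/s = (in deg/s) 1.592e+04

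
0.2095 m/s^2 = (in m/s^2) 0.2095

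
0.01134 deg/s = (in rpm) 0.00189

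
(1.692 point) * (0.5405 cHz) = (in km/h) 1.161e-05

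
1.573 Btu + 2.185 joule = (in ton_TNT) 3.972e-07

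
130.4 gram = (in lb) 0.2875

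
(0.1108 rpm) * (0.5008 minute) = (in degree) 19.98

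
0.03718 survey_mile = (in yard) 65.44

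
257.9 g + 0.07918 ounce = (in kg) 0.2601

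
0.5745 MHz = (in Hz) 5.745e+05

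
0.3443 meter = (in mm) 344.3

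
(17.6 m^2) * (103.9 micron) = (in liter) 1.829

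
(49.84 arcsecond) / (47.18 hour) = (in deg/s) 8.151e-08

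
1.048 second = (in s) 1.048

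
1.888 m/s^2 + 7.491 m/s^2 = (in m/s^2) 9.379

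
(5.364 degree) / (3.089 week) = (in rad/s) 5.011e-08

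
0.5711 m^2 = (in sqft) 6.147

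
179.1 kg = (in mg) 1.791e+08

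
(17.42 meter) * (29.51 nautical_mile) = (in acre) 235.3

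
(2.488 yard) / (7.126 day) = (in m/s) 3.695e-06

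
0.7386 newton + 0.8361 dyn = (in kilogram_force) 0.07532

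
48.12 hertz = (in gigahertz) 4.812e-08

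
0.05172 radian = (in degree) 2.963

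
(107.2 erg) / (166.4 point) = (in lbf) 4.105e-05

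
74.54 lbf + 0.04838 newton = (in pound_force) 74.55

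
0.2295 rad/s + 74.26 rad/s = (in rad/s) 74.49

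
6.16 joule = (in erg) 6.16e+07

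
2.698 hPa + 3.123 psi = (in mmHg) 163.5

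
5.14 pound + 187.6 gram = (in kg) 2.519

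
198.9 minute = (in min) 198.9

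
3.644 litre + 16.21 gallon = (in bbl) 0.4089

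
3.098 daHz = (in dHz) 309.8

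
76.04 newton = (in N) 76.04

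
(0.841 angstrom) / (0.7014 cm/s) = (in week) 1.983e-14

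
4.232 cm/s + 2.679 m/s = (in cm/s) 272.1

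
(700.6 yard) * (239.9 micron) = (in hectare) 1.537e-05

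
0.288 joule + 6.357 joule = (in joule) 6.645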